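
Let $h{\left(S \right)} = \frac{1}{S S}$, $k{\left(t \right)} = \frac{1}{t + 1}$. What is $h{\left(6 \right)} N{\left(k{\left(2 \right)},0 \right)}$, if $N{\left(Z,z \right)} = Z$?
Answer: $\frac{1}{108} \approx 0.0092593$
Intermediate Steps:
$k{\left(t \right)} = \frac{1}{1 + t}$
$h{\left(S \right)} = \frac{1}{S^{2}}$
$h{\left(6 \right)} N{\left(k{\left(2 \right)},0 \right)} = \frac{1}{36 \left(1 + 2\right)} = \frac{1}{36 \cdot 3} = \frac{1}{36} \cdot \frac{1}{3} = \frac{1}{108}$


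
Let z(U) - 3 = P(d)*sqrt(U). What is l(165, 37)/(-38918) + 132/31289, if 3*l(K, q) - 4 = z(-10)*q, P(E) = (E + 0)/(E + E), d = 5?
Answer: 11813293/3653115906 - 37*I*sqrt(10)/233508 ≈ 0.0032338 - 0.00050107*I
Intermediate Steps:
P(E) = 1/2 (P(E) = E/((2*E)) = E*(1/(2*E)) = 1/2)
z(U) = 3 + sqrt(U)/2
l(K, q) = 4/3 + q*(3 + I*sqrt(10)/2)/3 (l(K, q) = 4/3 + ((3 + sqrt(-10)/2)*q)/3 = 4/3 + ((3 + (I*sqrt(10))/2)*q)/3 = 4/3 + ((3 + I*sqrt(10)/2)*q)/3 = 4/3 + (q*(3 + I*sqrt(10)/2))/3 = 4/3 + q*(3 + I*sqrt(10)/2)/3)
l(165, 37)/(-38918) + 132/31289 = (4/3 + (1/6)*37*(6 + I*sqrt(10)))/(-38918) + 132/31289 = (4/3 + (37 + 37*I*sqrt(10)/6))*(-1/38918) + 132*(1/31289) = (115/3 + 37*I*sqrt(10)/6)*(-1/38918) + 132/31289 = (-115/116754 - 37*I*sqrt(10)/233508) + 132/31289 = 11813293/3653115906 - 37*I*sqrt(10)/233508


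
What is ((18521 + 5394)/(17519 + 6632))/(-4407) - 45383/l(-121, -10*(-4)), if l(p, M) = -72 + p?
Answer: 4830264963436/20541657201 ≈ 235.14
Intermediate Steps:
((18521 + 5394)/(17519 + 6632))/(-4407) - 45383/l(-121, -10*(-4)) = ((18521 + 5394)/(17519 + 6632))/(-4407) - 45383/(-72 - 121) = (23915/24151)*(-1/4407) - 45383/(-193) = (23915*(1/24151))*(-1/4407) - 45383*(-1/193) = (23915/24151)*(-1/4407) + 45383/193 = -23915/106433457 + 45383/193 = 4830264963436/20541657201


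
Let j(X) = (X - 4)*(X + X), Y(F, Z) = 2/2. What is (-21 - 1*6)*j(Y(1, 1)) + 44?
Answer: 206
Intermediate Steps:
Y(F, Z) = 1 (Y(F, Z) = 2*(½) = 1)
j(X) = 2*X*(-4 + X) (j(X) = (-4 + X)*(2*X) = 2*X*(-4 + X))
(-21 - 1*6)*j(Y(1, 1)) + 44 = (-21 - 1*6)*(2*1*(-4 + 1)) + 44 = (-21 - 6)*(2*1*(-3)) + 44 = -27*(-6) + 44 = 162 + 44 = 206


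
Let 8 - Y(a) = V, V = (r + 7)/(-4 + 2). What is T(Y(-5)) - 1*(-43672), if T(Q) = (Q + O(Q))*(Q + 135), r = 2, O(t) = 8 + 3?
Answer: 188553/4 ≈ 47138.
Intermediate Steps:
O(t) = 11
V = -9/2 (V = (2 + 7)/(-4 + 2) = 9/(-2) = 9*(-1/2) = -9/2 ≈ -4.5000)
Y(a) = 25/2 (Y(a) = 8 - 1*(-9/2) = 8 + 9/2 = 25/2)
T(Q) = (11 + Q)*(135 + Q) (T(Q) = (Q + 11)*(Q + 135) = (11 + Q)*(135 + Q))
T(Y(-5)) - 1*(-43672) = (1485 + (25/2)**2 + 146*(25/2)) - 1*(-43672) = (1485 + 625/4 + 1825) + 43672 = 13865/4 + 43672 = 188553/4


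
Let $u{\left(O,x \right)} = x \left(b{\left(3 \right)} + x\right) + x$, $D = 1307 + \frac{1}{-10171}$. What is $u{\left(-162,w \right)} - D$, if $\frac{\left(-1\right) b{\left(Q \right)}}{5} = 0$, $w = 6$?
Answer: $- \frac{12866314}{10171} \approx -1265.0$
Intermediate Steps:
$b{\left(Q \right)} = 0$ ($b{\left(Q \right)} = \left(-5\right) 0 = 0$)
$D = \frac{13293496}{10171}$ ($D = 1307 - \frac{1}{10171} = \frac{13293496}{10171} \approx 1307.0$)
$u{\left(O,x \right)} = x + x^{2}$ ($u{\left(O,x \right)} = x \left(0 + x\right) + x = x x + x = x^{2} + x = x + x^{2}$)
$u{\left(-162,w \right)} - D = 6 \left(1 + 6\right) - \frac{13293496}{10171} = 6 \cdot 7 - \frac{13293496}{10171} = 42 - \frac{13293496}{10171} = - \frac{12866314}{10171}$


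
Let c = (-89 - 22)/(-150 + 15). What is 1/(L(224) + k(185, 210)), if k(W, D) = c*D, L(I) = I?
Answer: 3/1190 ≈ 0.0025210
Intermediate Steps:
c = 37/45 (c = -111/(-135) = -111*(-1/135) = 37/45 ≈ 0.82222)
k(W, D) = 37*D/45
1/(L(224) + k(185, 210)) = 1/(224 + (37/45)*210) = 1/(224 + 518/3) = 1/(1190/3) = 3/1190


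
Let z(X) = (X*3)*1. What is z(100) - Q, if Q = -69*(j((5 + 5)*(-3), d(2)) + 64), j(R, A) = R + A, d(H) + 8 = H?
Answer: 2232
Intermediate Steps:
d(H) = -8 + H
z(X) = 3*X (z(X) = (3*X)*1 = 3*X)
j(R, A) = A + R
Q = -1932 (Q = -69*(((-8 + 2) + (5 + 5)*(-3)) + 64) = -69*((-6 + 10*(-3)) + 64) = -69*((-6 - 30) + 64) = -69*(-36 + 64) = -69*28 = -1932)
z(100) - Q = 3*100 - 1*(-1932) = 300 + 1932 = 2232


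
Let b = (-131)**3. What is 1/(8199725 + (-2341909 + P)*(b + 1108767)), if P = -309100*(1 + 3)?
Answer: 1/4076861522841 ≈ 2.4529e-13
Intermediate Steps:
b = -2248091
P = -1236400 (P = -309100*4 = -1236400)
1/(8199725 + (-2341909 + P)*(b + 1108767)) = 1/(8199725 + (-2341909 - 1236400)*(-2248091 + 1108767)) = 1/(8199725 - 3578309*(-1139324)) = 1/(8199725 + 4076853323116) = 1/4076861522841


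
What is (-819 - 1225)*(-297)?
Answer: 607068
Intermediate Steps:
(-819 - 1225)*(-297) = -2044*(-297) = 607068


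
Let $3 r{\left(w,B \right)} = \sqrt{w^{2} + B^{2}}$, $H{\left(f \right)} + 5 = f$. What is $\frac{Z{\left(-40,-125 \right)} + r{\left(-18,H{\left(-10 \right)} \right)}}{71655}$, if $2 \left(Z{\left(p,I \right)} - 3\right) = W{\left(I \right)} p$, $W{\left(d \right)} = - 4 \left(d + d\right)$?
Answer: $- \frac{19997}{71655} + \frac{\sqrt{61}}{71655} \approx -0.27896$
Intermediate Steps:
$H{\left(f \right)} = -5 + f$
$W{\left(d \right)} = - 8 d$ ($W{\left(d \right)} = - 4 \cdot 2 d = - 8 d$)
$r{\left(w,B \right)} = \frac{\sqrt{B^{2} + w^{2}}}{3}$ ($r{\left(w,B \right)} = \frac{\sqrt{w^{2} + B^{2}}}{3} = \frac{\sqrt{B^{2} + w^{2}}}{3}$)
$Z{\left(p,I \right)} = 3 - 4 I p$ ($Z{\left(p,I \right)} = 3 + \frac{- 8 I p}{2} = 3 + \frac{\left(-8\right) I p}{2} = 3 - 4 I p$)
$\frac{Z{\left(-40,-125 \right)} + r{\left(-18,H{\left(-10 \right)} \right)}}{71655} = \frac{\left(3 - \left(-500\right) \left(-40\right)\right) + \frac{\sqrt{\left(-5 - 10\right)^{2} + \left(-18\right)^{2}}}{3}}{71655} = \left(\left(3 - 20000\right) + \frac{\sqrt{\left(-15\right)^{2} + 324}}{3}\right) \frac{1}{71655} = \left(-19997 + \frac{\sqrt{225 + 324}}{3}\right) \frac{1}{71655} = \left(-19997 + \frac{\sqrt{549}}{3}\right) \frac{1}{71655} = \left(-19997 + \frac{3 \sqrt{61}}{3}\right) \frac{1}{71655} = \left(-19997 + \sqrt{61}\right) \frac{1}{71655} = - \frac{19997}{71655} + \frac{\sqrt{61}}{71655}$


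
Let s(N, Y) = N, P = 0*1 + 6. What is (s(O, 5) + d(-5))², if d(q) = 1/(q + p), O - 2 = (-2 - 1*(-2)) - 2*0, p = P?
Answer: 9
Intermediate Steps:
P = 6 (P = 0 + 6 = 6)
p = 6
O = 2 (O = 2 + ((-2 - 1*(-2)) - 2*0) = 2 + ((-2 + 2) + 0) = 2 + (0 + 0) = 2 + 0 = 2)
d(q) = 1/(6 + q) (d(q) = 1/(q + 6) = 1/(6 + q))
(s(O, 5) + d(-5))² = (2 + 1/(6 - 5))² = (2 + 1/1)² = (2 + 1)² = 3² = 9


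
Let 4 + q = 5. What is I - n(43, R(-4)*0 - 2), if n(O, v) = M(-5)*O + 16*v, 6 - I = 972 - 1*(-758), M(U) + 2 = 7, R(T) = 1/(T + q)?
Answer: -1907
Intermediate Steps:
q = 1 (q = -4 + 5 = 1)
R(T) = 1/(1 + T) (R(T) = 1/(T + 1) = 1/(1 + T))
M(U) = 5 (M(U) = -2 + 7 = 5)
I = -1724 (I = 6 - (972 - 1*(-758)) = 6 - (972 + 758) = 6 - 1*1730 = 6 - 1730 = -1724)
n(O, v) = 5*O + 16*v
I - n(43, R(-4)*0 - 2) = -1724 - (5*43 + 16*(0/(1 - 4) - 2)) = -1724 - (215 + 16*(0/(-3) - 2)) = -1724 - (215 + 16*(-⅓*0 - 2)) = -1724 - (215 + 16*(0 - 2)) = -1724 - (215 + 16*(-2)) = -1724 - (215 - 32) = -1724 - 1*183 = -1724 - 183 = -1907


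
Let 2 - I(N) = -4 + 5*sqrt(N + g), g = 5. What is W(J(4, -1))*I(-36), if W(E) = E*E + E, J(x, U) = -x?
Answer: 72 - 60*I*sqrt(31) ≈ 72.0 - 334.07*I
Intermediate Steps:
W(E) = E + E**2 (W(E) = E**2 + E = E + E**2)
I(N) = 6 - 5*sqrt(5 + N) (I(N) = 2 - (-4 + 5*sqrt(N + 5)) = 2 - (-4 + 5*sqrt(5 + N)) = 2 + (4 - 5*sqrt(5 + N)) = 6 - 5*sqrt(5 + N))
W(J(4, -1))*I(-36) = ((-1*4)*(1 - 1*4))*(6 - 5*sqrt(5 - 36)) = (-4*(1 - 4))*(6 - 5*I*sqrt(31)) = (-4*(-3))*(6 - 5*I*sqrt(31)) = 12*(6 - 5*I*sqrt(31)) = 72 - 60*I*sqrt(31)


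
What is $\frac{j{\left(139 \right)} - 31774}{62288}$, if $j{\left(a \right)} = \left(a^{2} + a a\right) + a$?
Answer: $\frac{7007}{62288} \approx 0.11249$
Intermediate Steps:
$j{\left(a \right)} = a + 2 a^{2}$ ($j{\left(a \right)} = \left(a^{2} + a^{2}\right) + a = 2 a^{2} + a = a + 2 a^{2}$)
$\frac{j{\left(139 \right)} - 31774}{62288} = \frac{139 \left(1 + 2 \cdot 139\right) - 31774}{62288} = \left(139 \left(1 + 278\right) - 31774\right) \frac{1}{62288} = \left(139 \cdot 279 - 31774\right) \frac{1}{62288} = \left(38781 - 31774\right) \frac{1}{62288} = 7007 \cdot \frac{1}{62288} = \frac{7007}{62288}$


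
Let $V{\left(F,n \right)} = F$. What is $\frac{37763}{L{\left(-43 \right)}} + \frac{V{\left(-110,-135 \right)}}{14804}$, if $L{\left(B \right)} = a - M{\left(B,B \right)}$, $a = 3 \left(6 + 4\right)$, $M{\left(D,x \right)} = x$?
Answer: $\frac{279517711}{540346} \approx 517.29$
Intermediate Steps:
$a = 30$ ($a = 3 \cdot 10 = 30$)
$L{\left(B \right)} = 30 - B$
$\frac{37763}{L{\left(-43 \right)}} + \frac{V{\left(-110,-135 \right)}}{14804} = \frac{37763}{30 - -43} - \frac{110}{14804} = \frac{37763}{30 + 43} - \frac{55}{7402} = \frac{37763}{73} - \frac{55}{7402} = \frac{279517711}{540346}$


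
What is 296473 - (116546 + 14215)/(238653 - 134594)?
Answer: 30850553146/104059 ≈ 2.9647e+5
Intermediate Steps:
296473 - (116546 + 14215)/(238653 - 134594) = 296473 - 130761/104059 = 30850553146/104059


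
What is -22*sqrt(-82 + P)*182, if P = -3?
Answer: -4004*I*sqrt(85) ≈ -36915.0*I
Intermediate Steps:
-22*sqrt(-82 + P)*182 = -22*sqrt(-82 - 3)*182 = -22*I*sqrt(85)*182 = -4004*I*sqrt(85)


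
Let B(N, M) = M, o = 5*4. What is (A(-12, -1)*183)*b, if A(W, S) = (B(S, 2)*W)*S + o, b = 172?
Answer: 1384944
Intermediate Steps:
o = 20
A(W, S) = 20 + 2*S*W (A(W, S) = (2*W)*S + 20 = 2*S*W + 20 = 20 + 2*S*W)
(A(-12, -1)*183)*b = ((20 + 2*(-1)*(-12))*183)*172 = ((20 + 24)*183)*172 = (44*183)*172 = 8052*172 = 1384944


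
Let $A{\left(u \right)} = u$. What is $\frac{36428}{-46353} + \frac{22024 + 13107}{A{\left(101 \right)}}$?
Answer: $\frac{1624748015}{4681653} \approx 347.05$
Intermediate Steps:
$\frac{36428}{-46353} + \frac{22024 + 13107}{A{\left(101 \right)}} = \frac{36428}{-46353} + \frac{22024 + 13107}{101} = 36428 \left(- \frac{1}{46353}\right) + 35131 \cdot \frac{1}{101} = - \frac{36428}{46353} + \frac{35131}{101} = \frac{1624748015}{4681653}$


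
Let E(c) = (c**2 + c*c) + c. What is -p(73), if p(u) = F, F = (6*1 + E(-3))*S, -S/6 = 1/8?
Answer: 63/4 ≈ 15.750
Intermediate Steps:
E(c) = c + 2*c**2 (E(c) = (c**2 + c**2) + c = 2*c**2 + c = c + 2*c**2)
S = -3/4 (S = -6/8 = -6*1/8 = -3/4 ≈ -0.75000)
F = -63/4 (F = (6*1 - 3*(1 + 2*(-3)))*(-3/4) = (6 - 3*(1 - 6))*(-3/4) = (6 - 3*(-5))*(-3/4) = (6 + 15)*(-3/4) = 21*(-3/4) = -63/4 ≈ -15.750)
p(u) = -63/4
-p(73) = -1*(-63/4) = 63/4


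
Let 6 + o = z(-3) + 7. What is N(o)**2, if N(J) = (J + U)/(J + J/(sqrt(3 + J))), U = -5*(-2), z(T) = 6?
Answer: 31790/3969 - 5780*sqrt(10)/3969 ≈ 3.4044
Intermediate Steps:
o = 7 (o = -6 + (6 + 7) = -6 + 13 = 7)
U = 10
N(J) = (10 + J)/(J + J/sqrt(3 + J)) (N(J) = (J + 10)/(J + J/(sqrt(3 + J))) = (10 + J)/(J + J/sqrt(3 + J)))
N(o)**2 = (sqrt(3 + 7)*(10 + 7)/(7*(1 + sqrt(3 + 7))))**2 = ((1/7)*sqrt(10)*17/(1 + sqrt(10)))**2 = (17*sqrt(10)/(7*(1 + sqrt(10))))**2 = 2890/(49*(1 + sqrt(10))**2)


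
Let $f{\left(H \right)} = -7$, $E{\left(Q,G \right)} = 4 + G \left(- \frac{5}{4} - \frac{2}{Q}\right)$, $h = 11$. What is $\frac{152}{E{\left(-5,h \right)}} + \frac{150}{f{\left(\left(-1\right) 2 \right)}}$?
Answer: $- \frac{37330}{749} \approx -49.84$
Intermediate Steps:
$E{\left(Q,G \right)} = 4 + G \left(- \frac{5}{4} - \frac{2}{Q}\right)$ ($E{\left(Q,G \right)} = 4 + G \left(\left(-5\right) \frac{1}{4} - \frac{2}{Q}\right) = 4 + G \left(- \frac{5}{4} - \frac{2}{Q}\right)$)
$\frac{152}{E{\left(-5,h \right)}} + \frac{150}{f{\left(\left(-1\right) 2 \right)}} = \frac{152}{4 - \frac{55}{4} - \frac{22}{-5}} + \frac{150}{-7} = \frac{152}{4 - \frac{55}{4} - 22 \left(- \frac{1}{5}\right)} + 150 \left(- \frac{1}{7}\right) = \frac{152}{4 - \frac{55}{4} + \frac{22}{5}} - \frac{150}{7} = \frac{152}{- \frac{107}{20}} - \frac{150}{7} = 152 \left(- \frac{20}{107}\right) - \frac{150}{7} = - \frac{3040}{107} - \frac{150}{7} = - \frac{37330}{749}$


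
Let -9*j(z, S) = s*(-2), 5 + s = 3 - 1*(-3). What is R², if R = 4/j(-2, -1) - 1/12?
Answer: 46225/144 ≈ 321.01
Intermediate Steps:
s = 1 (s = -5 + (3 - 1*(-3)) = -5 + (3 + 3) = -5 + 6 = 1)
j(z, S) = 2/9 (j(z, S) = -(-2)/9 = -⅑*(-2) = 2/9)
R = 215/12 (R = 4/(2/9) - 1/12 = 4*(9/2) - 1*1/12 = 18 - 1/12 = 215/12 ≈ 17.917)
R² = (215/12)² = 46225/144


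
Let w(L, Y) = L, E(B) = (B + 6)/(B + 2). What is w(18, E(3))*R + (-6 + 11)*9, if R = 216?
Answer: 3933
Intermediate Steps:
E(B) = (6 + B)/(2 + B)
w(18, E(3))*R + (-6 + 11)*9 = 18*216 + (-6 + 11)*9 = 3888 + 5*9 = 3888 + 45 = 3933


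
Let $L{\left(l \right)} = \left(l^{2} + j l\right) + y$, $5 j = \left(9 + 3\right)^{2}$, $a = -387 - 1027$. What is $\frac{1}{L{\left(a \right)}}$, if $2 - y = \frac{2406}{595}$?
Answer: $\frac{119}{233081820} \approx 5.1055 \cdot 10^{-7}$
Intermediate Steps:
$a = -1414$
$j = \frac{144}{5}$ ($j = \frac{\left(9 + 3\right)^{2}}{5} = \frac{12^{2}}{5} = \frac{1}{5} \cdot 144 = \frac{144}{5} \approx 28.8$)
$y = - \frac{1216}{595}$ ($y = 2 - \frac{2406}{595} = - \frac{1216}{595} \approx -2.0437$)
$L{\left(l \right)} = - \frac{1216}{595} + l^{2} + \frac{144 l}{5}$ ($L{\left(l \right)} = \left(l^{2} + \frac{144 l}{5}\right) - \frac{1216}{595} = - \frac{1216}{595} + l^{2} + \frac{144 l}{5}$)
$\frac{1}{L{\left(a \right)}} = \frac{1}{- \frac{1216}{595} + \left(-1414\right)^{2} + \frac{144}{5} \left(-1414\right)} = \frac{1}{- \frac{1216}{595} + 1999396 - \frac{203616}{5}} = \frac{1}{\frac{233081820}{119}} = \frac{119}{233081820}$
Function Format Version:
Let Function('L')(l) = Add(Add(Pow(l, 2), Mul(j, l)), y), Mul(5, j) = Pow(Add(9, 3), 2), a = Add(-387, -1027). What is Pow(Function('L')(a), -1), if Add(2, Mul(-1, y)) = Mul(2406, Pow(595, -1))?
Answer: Rational(119, 233081820) ≈ 5.1055e-7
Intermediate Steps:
a = -1414
j = Rational(144, 5) (j = Mul(Rational(1, 5), Pow(Add(9, 3), 2)) = Mul(Rational(1, 5), Pow(12, 2)) = Mul(Rational(1, 5), 144) = Rational(144, 5) ≈ 28.800)
y = Rational(-1216, 595) (y = Add(2, Mul(-1, Mul(2406, Pow(595, -1)))) = Add(2, Mul(-1, Mul(2406, Rational(1, 595)))) = Add(2, Mul(-1, Rational(2406, 595))) = Add(2, Rational(-2406, 595)) = Rational(-1216, 595) ≈ -2.0437)
Function('L')(l) = Add(Rational(-1216, 595), Pow(l, 2), Mul(Rational(144, 5), l)) (Function('L')(l) = Add(Add(Pow(l, 2), Mul(Rational(144, 5), l)), Rational(-1216, 595)) = Add(Rational(-1216, 595), Pow(l, 2), Mul(Rational(144, 5), l)))
Pow(Function('L')(a), -1) = Pow(Add(Rational(-1216, 595), Pow(-1414, 2), Mul(Rational(144, 5), -1414)), -1) = Pow(Add(Rational(-1216, 595), 1999396, Rational(-203616, 5)), -1) = Pow(Rational(233081820, 119), -1) = Rational(119, 233081820)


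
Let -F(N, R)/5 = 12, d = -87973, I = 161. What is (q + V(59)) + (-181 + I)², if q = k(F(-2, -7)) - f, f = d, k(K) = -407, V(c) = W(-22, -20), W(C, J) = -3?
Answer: 87963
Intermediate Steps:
F(N, R) = -60 (F(N, R) = -5*12 = -60)
V(c) = -3
f = -87973
q = 87566 (q = -407 - 1*(-87973) = -407 + 87973 = 87566)
(q + V(59)) + (-181 + I)² = (87566 - 3) + (-181 + 161)² = 87563 + (-20)² = 87563 + 400 = 87963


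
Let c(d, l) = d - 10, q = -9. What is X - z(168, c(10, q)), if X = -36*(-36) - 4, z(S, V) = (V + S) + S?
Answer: 956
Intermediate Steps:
c(d, l) = -10 + d
z(S, V) = V + 2*S (z(S, V) = (S + V) + S = V + 2*S)
X = 1292 (X = 1296 - 4 = 1292)
X - z(168, c(10, q)) = 1292 - ((-10 + 10) + 2*168) = 1292 - (0 + 336) = 1292 - 1*336 = 1292 - 336 = 956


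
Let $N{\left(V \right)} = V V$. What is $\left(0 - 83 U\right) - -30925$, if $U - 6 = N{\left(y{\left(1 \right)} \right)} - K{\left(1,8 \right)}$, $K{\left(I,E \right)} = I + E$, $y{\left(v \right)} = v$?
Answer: $31091$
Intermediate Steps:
$K{\left(I,E \right)} = E + I$
$N{\left(V \right)} = V^{2}$
$U = -2$ ($U = 6 + \left(1^{2} - \left(8 + 1\right)\right) = 6 + \left(1 - 9\right) = 6 - 8 = -2$)
$\left(0 - 83 U\right) - -30925 = \left(0 - -166\right) - -30925 = \left(0 + 166\right) + 30925 = 166 + 30925 = 31091$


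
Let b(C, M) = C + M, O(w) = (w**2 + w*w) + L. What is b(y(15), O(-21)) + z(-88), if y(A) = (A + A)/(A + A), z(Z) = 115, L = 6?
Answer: 1004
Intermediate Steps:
y(A) = 1 (y(A) = (2*A)/((2*A)) = (2*A)*(1/(2*A)) = 1)
O(w) = 6 + 2*w**2 (O(w) = (w**2 + w*w) + 6 = (w**2 + w**2) + 6 = 2*w**2 + 6 = 6 + 2*w**2)
b(y(15), O(-21)) + z(-88) = (1 + (6 + 2*(-21)**2)) + 115 = (1 + (6 + 2*441)) + 115 = (1 + (6 + 882)) + 115 = (1 + 888) + 115 = 889 + 115 = 1004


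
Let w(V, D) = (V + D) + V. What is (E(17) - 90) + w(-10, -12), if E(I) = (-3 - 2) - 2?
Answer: -129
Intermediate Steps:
w(V, D) = D + 2*V (w(V, D) = (D + V) + V = D + 2*V)
E(I) = -7 (E(I) = -5 - 2 = -7)
(E(17) - 90) + w(-10, -12) = (-7 - 90) + (-12 + 2*(-10)) = -97 + (-12 - 20) = -97 - 32 = -129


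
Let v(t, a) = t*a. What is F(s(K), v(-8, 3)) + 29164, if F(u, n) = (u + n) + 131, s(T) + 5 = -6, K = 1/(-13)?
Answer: 29260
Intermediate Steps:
v(t, a) = a*t
K = -1/13 ≈ -0.076923
s(T) = -11 (s(T) = -5 - 6 = -11)
F(u, n) = 131 + n + u (F(u, n) = (n + u) + 131 = 131 + n + u)
F(s(K), v(-8, 3)) + 29164 = (131 + 3*(-8) - 11) + 29164 = (131 - 24 - 11) + 29164 = 96 + 29164 = 29260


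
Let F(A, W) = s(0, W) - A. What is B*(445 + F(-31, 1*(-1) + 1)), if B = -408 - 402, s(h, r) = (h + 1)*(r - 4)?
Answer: -382320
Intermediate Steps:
s(h, r) = (1 + h)*(-4 + r)
F(A, W) = -4 + W - A (F(A, W) = (-4 + W - 4*0 + 0*W) - A = (-4 + W + 0 + 0) - A = (-4 + W) - A = -4 + W - A)
B = -810
B*(445 + F(-31, 1*(-1) + 1)) = -810*(445 + (-4 + (1*(-1) + 1) - 1*(-31))) = -810*(445 + (-4 + (-1 + 1) + 31)) = -810*(445 + (-4 + 0 + 31)) = -810*(445 + 27) = -810*472 = -382320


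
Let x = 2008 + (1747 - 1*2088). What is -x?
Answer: -1667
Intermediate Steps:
x = 1667 (x = 2008 + (1747 - 2088) = 2008 - 341 = 1667)
-x = -1*1667 = -1667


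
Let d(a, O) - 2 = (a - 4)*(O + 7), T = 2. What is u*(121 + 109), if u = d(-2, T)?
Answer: -11960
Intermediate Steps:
d(a, O) = 2 + (-4 + a)*(7 + O) (d(a, O) = 2 + (a - 4)*(O + 7) = 2 + (-4 + a)*(7 + O))
u = -52 (u = -26 - 4*2 + 7*(-2) + 2*(-2) = -26 - 8 - 14 - 4 = -52)
u*(121 + 109) = -52*(121 + 109) = -52*230 = -11960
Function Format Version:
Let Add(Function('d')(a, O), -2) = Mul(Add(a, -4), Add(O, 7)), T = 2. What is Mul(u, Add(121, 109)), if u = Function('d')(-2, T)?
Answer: -11960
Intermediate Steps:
Function('d')(a, O) = Add(2, Mul(Add(-4, a), Add(7, O))) (Function('d')(a, O) = Add(2, Mul(Add(a, -4), Add(O, 7))) = Add(2, Mul(Add(-4, a), Add(7, O))))
u = -52 (u = Add(-26, Mul(-4, 2), Mul(7, -2), Mul(2, -2)) = Add(-26, -8, -14, -4) = -52)
Mul(u, Add(121, 109)) = Mul(-52, Add(121, 109)) = Mul(-52, 230) = -11960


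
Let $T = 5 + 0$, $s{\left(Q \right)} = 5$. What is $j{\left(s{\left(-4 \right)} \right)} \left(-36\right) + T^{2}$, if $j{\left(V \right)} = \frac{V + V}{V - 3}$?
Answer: $-155$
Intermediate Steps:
$T = 5$
$j{\left(V \right)} = \frac{2 V}{-3 + V}$
$j{\left(s{\left(-4 \right)} \right)} \left(-36\right) + T^{2} = 2 \cdot 5 \frac{1}{-3 + 5} \left(-36\right) + 5^{2} = 2 \cdot 5 \cdot \frac{1}{2} \left(-36\right) + 25 = 5 \left(-36\right) + 25 = -180 + 25 = -155$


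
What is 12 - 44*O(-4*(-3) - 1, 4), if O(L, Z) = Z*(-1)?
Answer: 188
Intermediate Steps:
O(L, Z) = -Z
12 - 44*O(-4*(-3) - 1, 4) = 12 - (-44)*4 = 12 - 44*(-4) = 12 + 176 = 188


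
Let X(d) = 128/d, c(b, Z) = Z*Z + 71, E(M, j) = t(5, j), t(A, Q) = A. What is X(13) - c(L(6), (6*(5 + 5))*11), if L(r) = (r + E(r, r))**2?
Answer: -5663595/13 ≈ -4.3566e+5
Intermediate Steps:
E(M, j) = 5
L(r) = (5 + r)**2 (L(r) = (r + 5)**2 = (5 + r)**2)
c(b, Z) = 71 + Z**2 (c(b, Z) = Z**2 + 71 = 71 + Z**2)
X(13) - c(L(6), (6*(5 + 5))*11) = 128/13 - (71 + ((6*(5 + 5))*11)**2) = 128*(1/13) - (71 + ((6*10)*11)**2) = 128/13 - (71 + (60*11)**2) = 128/13 - (71 + 660**2) = 128/13 - (71 + 435600) = 128/13 - 1*435671 = 128/13 - 435671 = -5663595/13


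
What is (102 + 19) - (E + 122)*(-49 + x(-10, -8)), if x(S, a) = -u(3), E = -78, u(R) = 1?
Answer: 2321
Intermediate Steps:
x(S, a) = -1 (x(S, a) = -1*1 = -1)
(102 + 19) - (E + 122)*(-49 + x(-10, -8)) = (102 + 19) - (-78 + 122)*(-49 - 1) = 121 - 44*(-50) = 121 - 1*(-2200) = 121 + 2200 = 2321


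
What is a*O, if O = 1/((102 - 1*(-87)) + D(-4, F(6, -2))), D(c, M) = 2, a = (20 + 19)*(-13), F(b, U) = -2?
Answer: -507/191 ≈ -2.6544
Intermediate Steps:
a = -507 (a = 39*(-13) = -507)
O = 1/191 (O = 1/((102 - 1*(-87)) + 2) = 1/((102 + 87) + 2) = 1/(189 + 2) = 1/191 ≈ 0.0052356)
a*O = -507*1/191 = -507/191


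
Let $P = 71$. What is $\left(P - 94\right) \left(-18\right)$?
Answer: $414$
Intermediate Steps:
$\left(P - 94\right) \left(-18\right) = \left(71 - 94\right) \left(-18\right) = \left(-23\right) \left(-18\right) = 414$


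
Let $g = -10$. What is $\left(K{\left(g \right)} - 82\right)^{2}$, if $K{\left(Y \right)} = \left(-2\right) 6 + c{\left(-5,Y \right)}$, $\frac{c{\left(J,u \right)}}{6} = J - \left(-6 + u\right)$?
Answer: $784$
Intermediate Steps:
$c{\left(J,u \right)} = 36 - 6 u + 6 J$ ($c{\left(J,u \right)} = 6 \left(J - \left(-6 + u\right)\right) = 6 \left(6 + J - u\right) = 36 - 6 u + 6 J$)
$K{\left(Y \right)} = -6 - 6 Y$ ($K{\left(Y \right)} = \left(-2\right) 6 + \left(36 - 6 Y + 6 \left(-5\right)\right) = -12 - \left(-6 + 6 Y\right) = -6 - 6 Y$)
$\left(K{\left(g \right)} - 82\right)^{2} = \left(\left(-6 - -60\right) - 82\right)^{2} = \left(\left(-6 + 60\right) - 82\right)^{2} = \left(54 - 82\right)^{2} = \left(-28\right)^{2} = 784$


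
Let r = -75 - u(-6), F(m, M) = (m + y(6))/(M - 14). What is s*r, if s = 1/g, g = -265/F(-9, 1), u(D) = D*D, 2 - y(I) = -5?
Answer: 222/3445 ≈ 0.064441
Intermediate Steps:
y(I) = 7 (y(I) = 2 - 1*(-5) = 2 + 5 = 7)
F(m, M) = (7 + m)/(-14 + M) (F(m, M) = (m + 7)/(M - 14) = (7 + m)/(-14 + M))
u(D) = D²
r = -111 (r = -75 - 1*(-6)² = -75 - 1*36 = -75 - 36 = -111)
g = -3445/2 (g = -265*(-14 + 1)/(7 - 9) = -265/(-2/(-13)) = -265/((-1/13*(-2))) = -265/2/13 = -265*13/2 = -3445/2 ≈ -1722.5)
s = -2/3445 (s = 1/(-3445/2) = -2/3445 ≈ -0.00058055)
s*r = -2/3445*(-111) = 222/3445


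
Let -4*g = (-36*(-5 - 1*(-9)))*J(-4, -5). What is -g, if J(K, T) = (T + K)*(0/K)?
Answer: 0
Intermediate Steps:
J(K, T) = 0 (J(K, T) = (K + T)*0 = 0)
g = 0 (g = -(-36*(-5 - 1*(-9)))*0/4 = -(-36*(-5 + 9))*0/4 = -(-36*4)*0/4 = -(-36)*0 = -¼*0 = 0)
-g = -1*0 = 0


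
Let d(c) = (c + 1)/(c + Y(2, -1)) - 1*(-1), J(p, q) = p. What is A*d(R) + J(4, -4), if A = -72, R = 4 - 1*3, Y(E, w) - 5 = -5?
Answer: -212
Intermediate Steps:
Y(E, w) = 0 (Y(E, w) = 5 - 5 = 0)
R = 1 (R = 4 - 3 = 1)
d(c) = 1 + (1 + c)/c (d(c) = (c + 1)/(c + 0) - 1*(-1) = (1 + c)/c + 1 = 1 + (1 + c)/c)
A*d(R) + J(4, -4) = -72*(2 + 1/1) + 4 = -72*(2 + 1) + 4 = -72*3 + 4 = -216 + 4 = -212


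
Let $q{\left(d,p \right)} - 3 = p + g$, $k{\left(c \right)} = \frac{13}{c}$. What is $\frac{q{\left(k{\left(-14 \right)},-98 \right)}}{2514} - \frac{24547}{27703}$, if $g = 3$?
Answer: $- \frac{32129917}{34822671} \approx -0.92267$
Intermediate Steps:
$q{\left(d,p \right)} = 6 + p$ ($q{\left(d,p \right)} = 3 + \left(p + 3\right) = 3 + \left(3 + p\right) = 6 + p$)
$\frac{q{\left(k{\left(-14 \right)},-98 \right)}}{2514} - \frac{24547}{27703} = \frac{6 - 98}{2514} - \frac{24547}{27703} = \left(-92\right) \frac{1}{2514} - \frac{24547}{27703} = - \frac{46}{1257} - \frac{24547}{27703} = - \frac{32129917}{34822671}$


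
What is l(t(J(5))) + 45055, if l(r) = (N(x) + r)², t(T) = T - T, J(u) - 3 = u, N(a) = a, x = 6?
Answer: 45091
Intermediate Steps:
J(u) = 3 + u
t(T) = 0
l(r) = (6 + r)²
l(t(J(5))) + 45055 = (6 + 0)² + 45055 = 6² + 45055 = 36 + 45055 = 45091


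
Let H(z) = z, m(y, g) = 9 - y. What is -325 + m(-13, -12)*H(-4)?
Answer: -413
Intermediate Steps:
-325 + m(-13, -12)*H(-4) = -325 + (9 - 1*(-13))*(-4) = -325 + (9 + 13)*(-4) = -325 + 22*(-4) = -325 - 88 = -413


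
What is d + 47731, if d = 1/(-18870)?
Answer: 900683969/18870 ≈ 47731.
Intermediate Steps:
d = -1/18870 ≈ -5.2994e-5
d + 47731 = -1/18870 + 47731 = 900683969/18870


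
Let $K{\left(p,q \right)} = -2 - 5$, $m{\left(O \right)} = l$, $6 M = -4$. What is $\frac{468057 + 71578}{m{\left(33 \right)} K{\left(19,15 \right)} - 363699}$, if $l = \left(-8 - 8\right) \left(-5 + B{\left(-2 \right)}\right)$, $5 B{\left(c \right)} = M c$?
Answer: $- \frac{8094525}{5463437} \approx -1.4816$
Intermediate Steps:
$M = - \frac{2}{3}$ ($M = \frac{1}{6} \left(-4\right) = - \frac{2}{3} \approx -0.66667$)
$B{\left(c \right)} = - \frac{2 c}{15}$ ($B{\left(c \right)} = \frac{\left(- \frac{2}{3}\right) c}{5} = - \frac{2 c}{15}$)
$l = \frac{1136}{15}$ ($l = \left(-8 - 8\right) \left(-5 - - \frac{4}{15}\right) = - 16 \left(-5 + \frac{4}{15}\right) = \left(-16\right) \left(- \frac{71}{15}\right) = \frac{1136}{15} \approx 75.733$)
$m{\left(O \right)} = \frac{1136}{15}$
$K{\left(p,q \right)} = -7$
$\frac{468057 + 71578}{m{\left(33 \right)} K{\left(19,15 \right)} - 363699} = \frac{468057 + 71578}{\frac{1136}{15} \left(-7\right) - 363699} = \frac{539635}{- \frac{7952}{15} - 363699} = \frac{539635}{- \frac{5463437}{15}} = 539635 \left(- \frac{15}{5463437}\right) = - \frac{8094525}{5463437}$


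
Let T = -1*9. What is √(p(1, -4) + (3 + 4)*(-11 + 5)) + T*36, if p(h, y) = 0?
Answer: -324 + I*√42 ≈ -324.0 + 6.4807*I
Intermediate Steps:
T = -9
√(p(1, -4) + (3 + 4)*(-11 + 5)) + T*36 = √(0 + (3 + 4)*(-11 + 5)) - 9*36 = √(0 + 7*(-6)) - 324 = √(0 - 42) - 324 = √(-42) - 324 = I*√42 - 324 = -324 + I*√42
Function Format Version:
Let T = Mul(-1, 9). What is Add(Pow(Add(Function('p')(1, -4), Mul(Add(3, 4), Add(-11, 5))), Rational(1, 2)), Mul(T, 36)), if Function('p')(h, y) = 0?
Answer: Add(-324, Mul(I, Pow(42, Rational(1, 2)))) ≈ Add(-324.00, Mul(6.4807, I))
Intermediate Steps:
T = -9
Add(Pow(Add(Function('p')(1, -4), Mul(Add(3, 4), Add(-11, 5))), Rational(1, 2)), Mul(T, 36)) = Add(Pow(Add(0, Mul(Add(3, 4), Add(-11, 5))), Rational(1, 2)), Mul(-9, 36)) = Add(Pow(Add(0, Mul(7, -6)), Rational(1, 2)), -324) = Add(Pow(Add(0, -42), Rational(1, 2)), -324) = Add(Pow(-42, Rational(1, 2)), -324) = Add(Mul(I, Pow(42, Rational(1, 2))), -324) = Add(-324, Mul(I, Pow(42, Rational(1, 2))))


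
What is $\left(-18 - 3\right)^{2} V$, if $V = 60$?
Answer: $26460$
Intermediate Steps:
$\left(-18 - 3\right)^{2} V = \left(-18 - 3\right)^{2} \cdot 60 = \left(-21\right)^{2} \cdot 60 = 441 \cdot 60 = 26460$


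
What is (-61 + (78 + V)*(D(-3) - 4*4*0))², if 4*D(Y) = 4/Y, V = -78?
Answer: 3721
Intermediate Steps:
D(Y) = 1/Y (D(Y) = (4/Y)/4 = 1/Y)
(-61 + (78 + V)*(D(-3) - 4*4*0))² = (-61 + (78 - 78)*(1/(-3) - 4*4*0))² = (-61 + 0*(-⅓ - 16*0))² = (-61 + 0*(-⅓ + 0))² = (-61 + 0*(-⅓))² = (-61 + 0)² = (-61)² = 3721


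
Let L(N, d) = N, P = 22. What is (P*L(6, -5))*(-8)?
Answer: -1056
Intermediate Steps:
(P*L(6, -5))*(-8) = (22*6)*(-8) = 132*(-8) = -1056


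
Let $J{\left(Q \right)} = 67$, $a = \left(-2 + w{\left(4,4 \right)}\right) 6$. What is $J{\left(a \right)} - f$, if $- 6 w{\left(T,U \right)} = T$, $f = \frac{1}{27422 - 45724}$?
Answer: $\frac{1226235}{18302} \approx 67.0$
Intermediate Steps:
$f = - \frac{1}{18302}$ ($f = \frac{1}{-18302} = - \frac{1}{18302} \approx -5.4639 \cdot 10^{-5}$)
$w{\left(T,U \right)} = - \frac{T}{6}$
$a = -16$ ($a = \left(-2 - \frac{2}{3}\right) 6 = \left(- \frac{8}{3}\right) 6 = -16$)
$J{\left(a \right)} - f = 67 - - \frac{1}{18302} = 67 + \frac{1}{18302} = \frac{1226235}{18302}$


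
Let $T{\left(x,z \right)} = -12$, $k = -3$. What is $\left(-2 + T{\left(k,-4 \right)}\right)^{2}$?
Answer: $196$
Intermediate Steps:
$\left(-2 + T{\left(k,-4 \right)}\right)^{2} = \left(-2 - 12\right)^{2} = \left(-14\right)^{2} = 196$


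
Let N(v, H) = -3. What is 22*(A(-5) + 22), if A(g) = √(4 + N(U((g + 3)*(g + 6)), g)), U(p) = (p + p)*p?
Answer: 506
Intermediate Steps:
U(p) = 2*p² (U(p) = (2*p)*p = 2*p²)
A(g) = 1 (A(g) = √(4 - 3) = √1 = 1)
22*(A(-5) + 22) = 22*(1 + 22) = 22*23 = 506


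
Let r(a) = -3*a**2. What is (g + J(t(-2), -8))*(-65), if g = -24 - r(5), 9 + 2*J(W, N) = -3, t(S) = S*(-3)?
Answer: -2925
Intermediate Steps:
t(S) = -3*S
J(W, N) = -6 (J(W, N) = -9/2 + (1/2)*(-3) = -9/2 - 3/2 = -6)
g = 51 (g = -24 - (-3)*5**2 = -24 - (-3)*25 = -24 - 1*(-75) = -24 + 75 = 51)
(g + J(t(-2), -8))*(-65) = (51 - 6)*(-65) = 45*(-65) = -2925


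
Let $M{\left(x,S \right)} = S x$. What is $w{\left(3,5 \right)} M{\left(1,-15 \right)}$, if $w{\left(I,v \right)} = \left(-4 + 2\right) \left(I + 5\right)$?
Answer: $240$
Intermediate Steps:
$w{\left(I,v \right)} = -10 - 2 I$ ($w{\left(I,v \right)} = - 2 \left(5 + I\right) = -10 - 2 I$)
$w{\left(3,5 \right)} M{\left(1,-15 \right)} = \left(-10 - 6\right) \left(\left(-15\right) 1\right) = \left(-10 - 6\right) \left(-15\right) = \left(-16\right) \left(-15\right) = 240$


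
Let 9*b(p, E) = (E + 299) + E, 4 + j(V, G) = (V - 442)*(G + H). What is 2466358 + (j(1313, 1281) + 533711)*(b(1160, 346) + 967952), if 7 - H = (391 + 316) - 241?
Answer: 10887837090193/9 ≈ 1.2098e+12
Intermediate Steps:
H = -459 (H = 7 - ((391 + 316) - 241) = 7 - (707 - 241) = 7 - 1*466 = 7 - 466 = -459)
j(V, G) = -4 + (-459 + G)*(-442 + V) (j(V, G) = -4 + (V - 442)*(G - 459) = -4 + (-442 + V)*(-459 + G) = -4 + (-459 + G)*(-442 + V))
b(p, E) = 299/9 + 2*E/9 (b(p, E) = ((E + 299) + E)/9 = ((299 + E) + E)/9 = (299 + 2*E)/9 = 299/9 + 2*E/9)
2466358 + (j(1313, 1281) + 533711)*(b(1160, 346) + 967952) = 2466358 + ((202874 - 459*1313 - 442*1281 + 1281*1313) + 533711)*((299/9 + (2/9)*346) + 967952) = 2466358 + ((202874 - 602667 - 566202 + 1681953) + 533711)*((299/9 + 692/9) + 967952) = 2466358 + (715958 + 533711)*(991/9 + 967952) = 2466358 + 1249669*(8712559/9) = 2466358 + 10887814892971/9 = 10887837090193/9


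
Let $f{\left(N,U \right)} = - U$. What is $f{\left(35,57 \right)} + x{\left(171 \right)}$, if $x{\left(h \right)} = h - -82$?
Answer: $196$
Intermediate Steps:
$x{\left(h \right)} = 82 + h$ ($x{\left(h \right)} = h + 82 = 82 + h$)
$f{\left(35,57 \right)} + x{\left(171 \right)} = \left(-1\right) 57 + \left(82 + 171\right) = -57 + 253 = 196$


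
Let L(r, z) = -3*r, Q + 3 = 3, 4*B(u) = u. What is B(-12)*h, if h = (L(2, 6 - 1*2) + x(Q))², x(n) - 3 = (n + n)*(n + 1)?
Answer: -27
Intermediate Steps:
B(u) = u/4
Q = 0 (Q = -3 + 3 = 0)
x(n) = 3 + 2*n*(1 + n) (x(n) = 3 + (n + n)*(n + 1) = 3 + (2*n)*(1 + n) = 3 + 2*n*(1 + n))
h = 9 (h = (-3*2 + (3 + 2*0 + 2*0²))² = (-6 + (3 + 0 + 2*0))² = (-6 + (3 + 0 + 0))² = (-6 + 3)² = (-3)² = 9)
B(-12)*h = ((¼)*(-12))*9 = -3*9 = -27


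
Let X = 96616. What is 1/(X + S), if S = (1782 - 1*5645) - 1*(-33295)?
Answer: 1/126048 ≈ 7.9335e-6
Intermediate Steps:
S = 29432 (S = (1782 - 5645) + 33295 = -3863 + 33295 = 29432)
1/(X + S) = 1/(96616 + 29432) = 1/126048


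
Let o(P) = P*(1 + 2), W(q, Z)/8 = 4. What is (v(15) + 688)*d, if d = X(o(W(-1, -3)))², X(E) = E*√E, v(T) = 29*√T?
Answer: 608698368 + 25657344*√15 ≈ 7.0807e+8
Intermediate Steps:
W(q, Z) = 32 (W(q, Z) = 8*4 = 32)
o(P) = 3*P (o(P) = P*3 = 3*P)
X(E) = E^(3/2)
d = 884736 (d = ((3*32)^(3/2))² = (96^(3/2))² = (384*√6)² = 884736)
(v(15) + 688)*d = (29*√15 + 688)*884736 = (688 + 29*√15)*884736 = 608698368 + 25657344*√15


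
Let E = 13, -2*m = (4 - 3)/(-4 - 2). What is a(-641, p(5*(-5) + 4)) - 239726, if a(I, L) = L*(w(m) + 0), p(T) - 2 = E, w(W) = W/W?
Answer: -239711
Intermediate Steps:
m = 1/12 (m = -(4 - 3)/(2*(-4 - 2)) = -1/(2*(-6)) = -(-1)/(2*6) = -½*(-⅙) = 1/12 ≈ 0.083333)
w(W) = 1
p(T) = 15 (p(T) = 2 + 13 = 15)
a(I, L) = L (a(I, L) = L*(1 + 0) = L*1 = L)
a(-641, p(5*(-5) + 4)) - 239726 = 15 - 239726 = -239711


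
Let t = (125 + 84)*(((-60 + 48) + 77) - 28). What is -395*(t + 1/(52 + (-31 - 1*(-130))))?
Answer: -461235180/151 ≈ -3.0545e+6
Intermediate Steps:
t = 7733 (t = 209*((-12 + 77) - 28) = 209*(65 - 28) = 209*37 = 7733)
-395*(t + 1/(52 + (-31 - 1*(-130)))) = -395*(7733 + 1/(52 + (-31 - 1*(-130)))) = -395*(7733 + 1/(52 + (-31 + 130))) = -395*(7733 + 1/(52 + 99)) = -395*(7733 + 1/151) = -395*1167684/151 = -461235180/151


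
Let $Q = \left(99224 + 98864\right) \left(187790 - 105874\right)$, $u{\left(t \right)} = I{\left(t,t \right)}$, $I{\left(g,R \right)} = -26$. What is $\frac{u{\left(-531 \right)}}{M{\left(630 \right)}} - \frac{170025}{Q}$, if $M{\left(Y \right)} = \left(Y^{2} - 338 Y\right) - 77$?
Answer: $- \frac{453155698883}{2983791586408864} \approx -0.00015187$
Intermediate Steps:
$u{\left(t \right)} = -26$
$M{\left(Y \right)} = -77 + Y^{2} - 338 Y$
$Q = 16226576608$ ($Q = 198088 \cdot 81916 = 16226576608$)
$\frac{u{\left(-531 \right)}}{M{\left(630 \right)}} - \frac{170025}{Q} = - \frac{26}{-77 + 630^{2} - 212940} - \frac{170025}{16226576608} = - \frac{26}{-77 + 396900 - 212940} - \frac{170025}{16226576608} = - \frac{26}{183883} - \frac{170025}{16226576608} = - \frac{453155698883}{2983791586408864}$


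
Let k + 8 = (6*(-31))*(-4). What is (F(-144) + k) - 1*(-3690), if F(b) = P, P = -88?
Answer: 4338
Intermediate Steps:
k = 736 (k = -8 + (6*(-31))*(-4) = -8 - 186*(-4) = -8 + 744 = 736)
F(b) = -88
(F(-144) + k) - 1*(-3690) = (-88 + 736) - 1*(-3690) = 648 + 3690 = 4338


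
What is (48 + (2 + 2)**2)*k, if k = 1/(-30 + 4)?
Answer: -32/13 ≈ -2.4615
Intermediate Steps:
k = -1/26 (k = 1/(-26) = -1/26 ≈ -0.038462)
(48 + (2 + 2)**2)*k = (48 + (2 + 2)**2)*(-1/26) = (48 + 4**2)*(-1/26) = (48 + 16)*(-1/26) = 64*(-1/26) = -32/13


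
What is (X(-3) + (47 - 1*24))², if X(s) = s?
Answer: 400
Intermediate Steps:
(X(-3) + (47 - 1*24))² = (-3 + (47 - 1*24))² = (-3 + (47 - 24))² = (-3 + 23)² = 20² = 400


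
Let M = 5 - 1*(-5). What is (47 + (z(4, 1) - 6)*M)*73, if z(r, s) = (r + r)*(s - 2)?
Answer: -6789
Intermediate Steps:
z(r, s) = 2*r*(-2 + s) (z(r, s) = (2*r)*(-2 + s) = 2*r*(-2 + s))
M = 10 (M = 5 + 5 = 10)
(47 + (z(4, 1) - 6)*M)*73 = (47 + (2*4*(-2 + 1) - 6)*10)*73 = (47 + (2*4*(-1) - 6)*10)*73 = (47 + (-8 - 6)*10)*73 = (47 - 14*10)*73 = (47 - 140)*73 = -93*73 = -6789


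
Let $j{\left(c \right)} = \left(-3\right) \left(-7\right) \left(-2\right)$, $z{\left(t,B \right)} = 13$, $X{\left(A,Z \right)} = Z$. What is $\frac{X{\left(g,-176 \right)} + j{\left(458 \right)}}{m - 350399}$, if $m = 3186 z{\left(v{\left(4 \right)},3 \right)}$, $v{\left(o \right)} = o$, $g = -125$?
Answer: $\frac{218}{308981} \approx 0.00070554$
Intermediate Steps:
$m = 41418$ ($m = 3186 \cdot 13 = 41418$)
$j{\left(c \right)} = -42$ ($j{\left(c \right)} = 21 \left(-2\right) = -42$)
$\frac{X{\left(g,-176 \right)} + j{\left(458 \right)}}{m - 350399} = \frac{-176 - 42}{41418 - 350399} = - \frac{218}{-308981} = \left(-218\right) \left(- \frac{1}{308981}\right) = \frac{218}{308981}$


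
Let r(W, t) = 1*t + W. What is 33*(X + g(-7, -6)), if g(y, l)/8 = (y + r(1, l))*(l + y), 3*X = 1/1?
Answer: 41195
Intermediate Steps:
r(W, t) = W + t (r(W, t) = t + W = W + t)
X = ⅓ (X = (⅓)/1 = (⅓)*1 = ⅓ ≈ 0.33333)
g(y, l) = 8*(l + y)*(1 + l + y) (g(y, l) = 8*((y + (1 + l))*(l + y)) = 8*((1 + l + y)*(l + y)) = 8*((l + y)*(1 + l + y)) = 8*(l + y)*(1 + l + y))
33*(X + g(-7, -6)) = 33*(⅓ + (8*(-6) + 8*(-7) + 8*(-6)² + 8*(-7)² + 16*(-6)*(-7))) = 33*(⅓ + (-48 - 56 + 8*36 + 8*49 + 672)) = 33*(⅓ + (-48 - 56 + 288 + 392 + 672)) = 33*(⅓ + 1248) = 33*(3745/3) = 41195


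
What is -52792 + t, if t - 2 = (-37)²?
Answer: -51421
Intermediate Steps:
t = 1371 (t = 2 + (-37)² = 2 + 1369 = 1371)
-52792 + t = -52792 + 1371 = -51421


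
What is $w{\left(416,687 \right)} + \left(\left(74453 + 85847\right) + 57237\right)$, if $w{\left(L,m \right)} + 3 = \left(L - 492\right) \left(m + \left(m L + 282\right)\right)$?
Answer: $-21576302$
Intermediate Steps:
$w{\left(L,m \right)} = -3 + \left(-492 + L\right) \left(282 + m + L m\right)$ ($w{\left(L,m \right)} = -3 + \left(L - 492\right) \left(m + \left(m L + 282\right)\right) = -3 + \left(-492 + L\right) \left(m + \left(L m + 282\right)\right) = -3 + \left(-492 + L\right) \left(m + \left(282 + L m\right)\right) = -3 + \left(-492 + L\right) \left(282 + m + L m\right)$)
$w{\left(416,687 \right)} + \left(\left(74453 + 85847\right) + 57237\right) = \left(-138747 - 338004 + 282 \cdot 416 + 687 \cdot 416^{2} - 204256 \cdot 687\right) + \left(\left(74453 + 85847\right) + 57237\right) = \left(-138747 - 338004 + 117312 + 687 \cdot 173056 - 140323872\right) + \left(160300 + 57237\right) = \left(-138747 - 338004 + 117312 + 118889472 - 140323872\right) + 217537 = -21793839 + 217537 = -21576302$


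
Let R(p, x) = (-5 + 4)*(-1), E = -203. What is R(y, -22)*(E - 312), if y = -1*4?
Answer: -515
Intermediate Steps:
y = -4
R(p, x) = 1 (R(p, x) = -1*(-1) = 1)
R(y, -22)*(E - 312) = 1*(-203 - 312) = 1*(-515) = -515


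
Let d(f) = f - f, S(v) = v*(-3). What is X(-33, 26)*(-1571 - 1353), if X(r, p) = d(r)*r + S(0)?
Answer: 0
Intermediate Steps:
S(v) = -3*v
d(f) = 0
X(r, p) = 0 (X(r, p) = 0*r - 3*0 = 0 + 0 = 0)
X(-33, 26)*(-1571 - 1353) = 0*(-1571 - 1353) = 0*(-2924) = 0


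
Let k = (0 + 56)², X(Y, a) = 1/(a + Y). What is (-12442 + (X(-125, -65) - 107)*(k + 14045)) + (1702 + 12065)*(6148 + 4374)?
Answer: 27171040169/190 ≈ 1.4301e+8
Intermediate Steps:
X(Y, a) = 1/(Y + a)
k = 3136 (k = 56² = 3136)
(-12442 + (X(-125, -65) - 107)*(k + 14045)) + (1702 + 12065)*(6148 + 4374) = (-12442 + (1/(-125 - 65) - 107)*(3136 + 14045)) + (1702 + 12065)*(6148 + 4374) = (-12442 + (1/(-190) - 107)*17181) + 13767*10522 = (-12442 + (-1/190 - 107)*17181) + 144856374 = (-12442 - 20331/190*17181) + 144856374 = (-12442 - 349306911/190) + 144856374 = -351670891/190 + 144856374 = 27171040169/190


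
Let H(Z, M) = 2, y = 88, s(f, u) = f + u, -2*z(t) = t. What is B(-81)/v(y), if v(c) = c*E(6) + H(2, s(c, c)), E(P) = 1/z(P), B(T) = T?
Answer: 243/82 ≈ 2.9634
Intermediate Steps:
z(t) = -t/2
E(P) = -2/P (E(P) = 1/(-P/2) = -2/P)
v(c) = 2 - c/3 (v(c) = c*(-2/6) + 2 = c*(-2*⅙) + 2 = c*(-⅓) + 2 = -c/3 + 2 = 2 - c/3)
B(-81)/v(y) = -81/(2 - ⅓*88) = -81/(2 - 88/3) = -81/(-82/3) = -81*(-3/82) = 243/82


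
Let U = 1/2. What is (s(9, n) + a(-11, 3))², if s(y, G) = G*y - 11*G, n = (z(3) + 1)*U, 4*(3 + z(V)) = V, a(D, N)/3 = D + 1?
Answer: 13225/16 ≈ 826.56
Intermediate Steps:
a(D, N) = 3 + 3*D (a(D, N) = 3*(D + 1) = 3*(1 + D) = 3 + 3*D)
z(V) = -3 + V/4
U = ½ ≈ 0.50000
n = -5/8 (n = ((-3 + (¼)*3) + 1)*(½) = ((-3 + ¾) + 1)*(½) = (-9/4 + 1)*(½) = -5/4*½ = -5/8 ≈ -0.62500)
s(y, G) = -11*G + G*y
(s(9, n) + a(-11, 3))² = (-5*(-11 + 9)/8 + (3 + 3*(-11)))² = (-5/8*(-2) + (3 - 33))² = (5/4 - 30)² = (-115/4)² = 13225/16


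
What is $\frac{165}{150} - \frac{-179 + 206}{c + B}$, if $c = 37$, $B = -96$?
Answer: $\frac{919}{590} \approx 1.5576$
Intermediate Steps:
$\frac{165}{150} - \frac{-179 + 206}{c + B} = \frac{165}{150} - \frac{-179 + 206}{37 - 96} = 165 \cdot \frac{1}{150} - \frac{27}{-59} = \frac{11}{10} - 27 \left(- \frac{1}{59}\right) = \frac{11}{10} - - \frac{27}{59} = \frac{11}{10} + \frac{27}{59} = \frac{919}{590}$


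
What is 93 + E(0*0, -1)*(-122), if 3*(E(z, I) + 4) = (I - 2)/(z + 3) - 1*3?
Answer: 2231/3 ≈ 743.67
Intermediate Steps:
E(z, I) = -5 + (-2 + I)/(3*(3 + z)) (E(z, I) = -4 + ((I - 2)/(z + 3) - 1*3)/3 = -4 + ((-2 + I)/(3 + z) - 3)/3 = -4 + (-3 + (-2 + I)/(3 + z))/3 = -4 + (-1 + (-2 + I)/(3*(3 + z))) = -5 + (-2 + I)/(3*(3 + z)))
93 + E(0*0, -1)*(-122) = 93 + ((-47 - 1 - 0*0)/(3*(3 + 0*0)))*(-122) = 93 + ((-47 - 1 - 15*0)/(3*(3 + 0)))*(-122) = 93 + ((1/3)*(-47 - 1 + 0)/3)*(-122) = 93 + ((1/3)*(1/3)*(-48))*(-122) = 93 - 16/3*(-122) = 93 + 1952/3 = 2231/3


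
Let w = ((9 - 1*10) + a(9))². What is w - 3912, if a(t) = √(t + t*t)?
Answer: -3821 - 6*√10 ≈ -3840.0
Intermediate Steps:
a(t) = √(t + t²)
w = (-1 + 3*√10)² (w = ((9 - 1*10) + √(9*(1 + 9)))² = ((9 - 10) + √(9*10))² = (-1 + √90)² = (-1 + 3*√10)² ≈ 72.026)
w - 3912 = (91 - 6*√10) - 3912 = -3821 - 6*√10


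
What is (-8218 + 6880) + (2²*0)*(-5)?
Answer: -1338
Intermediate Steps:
(-8218 + 6880) + (2²*0)*(-5) = -1338 + (4*0)*(-5) = -1338 + 0*(-5) = -1338 + 0 = -1338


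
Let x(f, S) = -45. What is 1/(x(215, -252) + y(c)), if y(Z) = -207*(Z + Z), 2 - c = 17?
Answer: 1/6165 ≈ 0.00016221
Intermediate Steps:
c = -15 (c = 2 - 1*17 = 2 - 17 = -15)
y(Z) = -414*Z
1/(x(215, -252) + y(c)) = 1/(-45 - 414*(-15)) = 1/(-45 + 6210) = 1/6165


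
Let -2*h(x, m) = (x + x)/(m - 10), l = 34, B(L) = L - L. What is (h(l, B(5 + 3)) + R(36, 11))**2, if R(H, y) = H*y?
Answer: 3988009/25 ≈ 1.5952e+5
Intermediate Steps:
B(L) = 0
h(x, m) = -x/(-10 + m) (h(x, m) = -(x + x)/(2*(m - 10)) = -2*x/(2*(-10 + m)) = -x/(-10 + m))
(h(l, B(5 + 3)) + R(36, 11))**2 = (-1*34/(-10 + 0) + 36*11)**2 = (-1*34/(-10) + 396)**2 = (-1*34*(-1/10) + 396)**2 = (17/5 + 396)**2 = (1997/5)**2 = 3988009/25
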